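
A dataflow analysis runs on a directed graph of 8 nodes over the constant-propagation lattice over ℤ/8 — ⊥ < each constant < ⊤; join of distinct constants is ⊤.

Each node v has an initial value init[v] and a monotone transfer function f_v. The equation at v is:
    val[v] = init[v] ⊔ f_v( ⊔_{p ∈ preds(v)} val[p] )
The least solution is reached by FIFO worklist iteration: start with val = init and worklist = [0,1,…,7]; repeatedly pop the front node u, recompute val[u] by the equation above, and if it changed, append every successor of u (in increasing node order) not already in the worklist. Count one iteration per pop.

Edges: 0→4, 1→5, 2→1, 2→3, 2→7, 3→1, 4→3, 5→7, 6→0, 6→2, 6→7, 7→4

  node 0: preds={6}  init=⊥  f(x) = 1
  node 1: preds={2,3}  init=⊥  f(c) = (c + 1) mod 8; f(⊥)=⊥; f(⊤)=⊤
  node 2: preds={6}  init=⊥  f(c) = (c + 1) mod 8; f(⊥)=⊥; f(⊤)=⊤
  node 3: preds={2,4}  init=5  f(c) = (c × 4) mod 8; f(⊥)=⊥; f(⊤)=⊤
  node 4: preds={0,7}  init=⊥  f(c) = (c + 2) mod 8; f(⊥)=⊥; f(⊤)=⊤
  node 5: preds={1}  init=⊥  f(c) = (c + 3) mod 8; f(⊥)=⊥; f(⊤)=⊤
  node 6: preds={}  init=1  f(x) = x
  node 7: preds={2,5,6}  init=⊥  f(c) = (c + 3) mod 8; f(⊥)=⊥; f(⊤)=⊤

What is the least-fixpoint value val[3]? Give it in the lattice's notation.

⊤

Worklist (14 pops):
  #1 pop 0: in=1 → 1 (was ⊥); enqueue []
  #2 pop 1: in=5 → 6 (was ⊥); enqueue []
  #3 pop 2: in=1 → 2 (was ⊥); enqueue [1]
  #4 pop 3: in=2 → ⊤ (was 5); enqueue []
  #5 pop 4: in=1 → 3 (was ⊥); enqueue [3]
  #6 pop 5: in=6 → 1 (was ⊥); enqueue []
  #7 pop 6: in=⊥ → 1 (no change)
  #8 pop 7: in=⊤ → ⊤ (was ⊥); enqueue [4]
  #9 pop 1: in=⊤ → ⊤ (was 6); enqueue [5]
  #10 pop 3: in=⊤ → ⊤ (no change)
  #11 pop 4: in=⊤ → ⊤ (was 3); enqueue [3]
  #12 pop 5: in=⊤ → ⊤ (was 1); enqueue [7]
  #13 pop 3: in=⊤ → ⊤ (no change)
  #14 pop 7: in=⊤ → ⊤ (no change)

Fixpoint:
  val[0] = 1
  val[1] = ⊤
  val[2] = 2
  val[3] = ⊤
  val[4] = ⊤
  val[5] = ⊤
  val[6] = 1
  val[7] = ⊤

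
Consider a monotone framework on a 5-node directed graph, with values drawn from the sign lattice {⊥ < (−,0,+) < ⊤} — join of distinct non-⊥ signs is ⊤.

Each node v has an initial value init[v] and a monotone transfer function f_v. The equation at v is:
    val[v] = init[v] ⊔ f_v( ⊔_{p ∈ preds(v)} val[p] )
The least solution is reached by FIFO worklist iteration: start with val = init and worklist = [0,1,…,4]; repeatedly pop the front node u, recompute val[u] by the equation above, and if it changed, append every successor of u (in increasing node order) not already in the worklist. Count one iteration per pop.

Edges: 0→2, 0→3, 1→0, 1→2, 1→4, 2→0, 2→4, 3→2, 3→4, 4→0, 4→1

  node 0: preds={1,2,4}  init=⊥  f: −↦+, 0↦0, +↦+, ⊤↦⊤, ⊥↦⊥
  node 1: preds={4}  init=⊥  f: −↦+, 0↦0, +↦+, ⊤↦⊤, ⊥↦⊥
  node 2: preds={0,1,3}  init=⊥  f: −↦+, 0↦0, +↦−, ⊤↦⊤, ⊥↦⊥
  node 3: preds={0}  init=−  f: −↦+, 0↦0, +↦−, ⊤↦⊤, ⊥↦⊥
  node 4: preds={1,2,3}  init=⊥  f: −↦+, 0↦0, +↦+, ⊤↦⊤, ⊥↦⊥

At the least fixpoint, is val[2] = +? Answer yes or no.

no

Trace (12 dequeues):
  [1] u=0 | in ⊥ | out ⊥ | ==
  [2] u=1 | in ⊥ | out ⊥ | ==
  [3] u=2 | in − | out + | prev ⊥ | push {0}
  [4] u=3 | in ⊥ | out − | ==
  [5] u=4 | in ⊤ | out ⊤ | prev ⊥ | push {1}
  [6] u=0 | in ⊤ | out ⊤ | prev ⊥ | push {2,3}
  [7] u=1 | in ⊤ | out ⊤ | prev ⊥ | push {0,4}
  [8] u=2 | in ⊤ | out ⊤ | prev + | push {}
  [9] u=3 | in ⊤ | out ⊤ | prev − | push {2}
  [10] u=0 | in ⊤ | out ⊤ | ==
  [11] u=4 | in ⊤ | out ⊤ | ==
  [12] u=2 | in ⊤ | out ⊤ | ==

Converged values:
  [0] ⊤
  [1] ⊤
  [2] ⊤
  [3] ⊤
  [4] ⊤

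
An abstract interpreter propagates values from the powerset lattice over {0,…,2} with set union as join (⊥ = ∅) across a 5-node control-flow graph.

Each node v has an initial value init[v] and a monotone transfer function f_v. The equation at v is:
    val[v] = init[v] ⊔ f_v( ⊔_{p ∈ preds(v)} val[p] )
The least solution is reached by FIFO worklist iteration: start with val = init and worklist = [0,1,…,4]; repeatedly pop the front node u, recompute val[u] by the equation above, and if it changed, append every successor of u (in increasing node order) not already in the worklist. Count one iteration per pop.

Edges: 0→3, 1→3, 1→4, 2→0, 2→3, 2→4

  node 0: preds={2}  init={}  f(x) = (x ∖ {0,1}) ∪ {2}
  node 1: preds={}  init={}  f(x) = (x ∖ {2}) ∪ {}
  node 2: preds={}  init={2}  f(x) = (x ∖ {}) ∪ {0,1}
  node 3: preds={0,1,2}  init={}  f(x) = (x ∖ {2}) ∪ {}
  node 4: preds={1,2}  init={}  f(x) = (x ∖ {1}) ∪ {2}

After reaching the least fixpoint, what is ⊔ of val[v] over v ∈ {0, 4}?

{0,2}

Trace (6 dequeues):
  [1] u=0 | in {2} | out {2} | prev {} | push {}
  [2] u=1 | in {} | out {} | ==
  [3] u=2 | in {} | out {0,1,2} | prev {2} | push {0}
  [4] u=3 | in {0,1,2} | out {0,1} | prev {} | push {}
  [5] u=4 | in {0,1,2} | out {0,2} | prev {} | push {}
  [6] u=0 | in {0,1,2} | out {2} | ==

Converged values:
  [0] {2}
  [1] {}
  [2] {0,1,2}
  [3] {0,1}
  [4] {0,2}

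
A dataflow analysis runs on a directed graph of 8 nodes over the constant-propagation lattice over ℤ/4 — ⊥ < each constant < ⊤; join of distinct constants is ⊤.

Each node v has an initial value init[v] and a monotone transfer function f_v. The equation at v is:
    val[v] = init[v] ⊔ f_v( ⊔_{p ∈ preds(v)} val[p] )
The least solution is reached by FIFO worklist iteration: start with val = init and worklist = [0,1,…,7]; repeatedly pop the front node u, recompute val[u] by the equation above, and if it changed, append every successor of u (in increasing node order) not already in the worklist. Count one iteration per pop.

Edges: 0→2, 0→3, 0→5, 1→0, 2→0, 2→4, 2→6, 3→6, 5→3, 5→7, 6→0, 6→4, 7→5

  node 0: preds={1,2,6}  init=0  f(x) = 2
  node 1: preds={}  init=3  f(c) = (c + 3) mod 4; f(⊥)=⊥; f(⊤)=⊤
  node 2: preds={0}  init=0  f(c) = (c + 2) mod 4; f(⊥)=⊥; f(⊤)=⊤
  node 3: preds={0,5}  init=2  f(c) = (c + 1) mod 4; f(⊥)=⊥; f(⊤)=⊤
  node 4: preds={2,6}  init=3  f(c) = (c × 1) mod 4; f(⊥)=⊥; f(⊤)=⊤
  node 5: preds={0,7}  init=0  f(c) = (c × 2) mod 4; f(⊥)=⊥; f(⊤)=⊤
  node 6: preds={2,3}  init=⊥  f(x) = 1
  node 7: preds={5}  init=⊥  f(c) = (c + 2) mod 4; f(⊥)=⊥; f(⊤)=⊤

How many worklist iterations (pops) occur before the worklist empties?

Worklist (12 pops):
  #1 pop 0: in=⊤ → ⊤ (was 0); enqueue []
  #2 pop 1: in=⊥ → 3 (no change)
  #3 pop 2: in=⊤ → ⊤ (was 0); enqueue [0]
  #4 pop 3: in=⊤ → ⊤ (was 2); enqueue []
  #5 pop 4: in=⊤ → ⊤ (was 3); enqueue []
  #6 pop 5: in=⊤ → ⊤ (was 0); enqueue [3]
  #7 pop 6: in=⊤ → 1 (was ⊥); enqueue [4]
  #8 pop 7: in=⊤ → ⊤ (was ⊥); enqueue [5]
  #9 pop 0: in=⊤ → ⊤ (no change)
  #10 pop 3: in=⊤ → ⊤ (no change)
  #11 pop 4: in=⊤ → ⊤ (no change)
  #12 pop 5: in=⊤ → ⊤ (no change)

Fixpoint:
  val[0] = ⊤
  val[1] = 3
  val[2] = ⊤
  val[3] = ⊤
  val[4] = ⊤
  val[5] = ⊤
  val[6] = 1
  val[7] = ⊤

12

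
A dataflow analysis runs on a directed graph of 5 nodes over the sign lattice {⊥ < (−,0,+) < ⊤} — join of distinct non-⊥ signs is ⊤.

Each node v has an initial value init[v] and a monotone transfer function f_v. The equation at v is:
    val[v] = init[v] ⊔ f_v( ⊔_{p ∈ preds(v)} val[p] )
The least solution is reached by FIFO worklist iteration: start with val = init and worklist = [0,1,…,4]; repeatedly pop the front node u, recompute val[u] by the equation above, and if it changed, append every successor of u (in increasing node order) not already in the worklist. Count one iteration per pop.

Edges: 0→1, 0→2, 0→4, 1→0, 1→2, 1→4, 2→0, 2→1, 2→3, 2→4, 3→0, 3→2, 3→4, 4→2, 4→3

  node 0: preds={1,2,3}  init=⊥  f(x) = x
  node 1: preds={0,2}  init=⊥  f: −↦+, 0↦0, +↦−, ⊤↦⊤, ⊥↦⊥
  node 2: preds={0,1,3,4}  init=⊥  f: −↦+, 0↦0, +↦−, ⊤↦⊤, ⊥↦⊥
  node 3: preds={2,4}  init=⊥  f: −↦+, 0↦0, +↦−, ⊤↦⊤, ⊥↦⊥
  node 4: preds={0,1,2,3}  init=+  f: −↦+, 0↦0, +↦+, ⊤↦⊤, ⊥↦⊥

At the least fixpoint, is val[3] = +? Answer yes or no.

Trace (12 dequeues):
  [1] u=0 | in ⊥ | out ⊥ | ==
  [2] u=1 | in ⊥ | out ⊥ | ==
  [3] u=2 | in + | out − | prev ⊥ | push {0,1}
  [4] u=3 | in ⊤ | out ⊤ | prev ⊥ | push {2}
  [5] u=4 | in ⊤ | out ⊤ | prev + | push {3}
  [6] u=0 | in ⊤ | out ⊤ | prev ⊥ | push {4}
  [7] u=1 | in ⊤ | out ⊤ | prev ⊥ | push {0}
  [8] u=2 | in ⊤ | out ⊤ | prev − | push {1}
  [9] u=3 | in ⊤ | out ⊤ | ==
  [10] u=4 | in ⊤ | out ⊤ | ==
  [11] u=0 | in ⊤ | out ⊤ | ==
  [12] u=1 | in ⊤ | out ⊤ | ==

Converged values:
  [0] ⊤
  [1] ⊤
  [2] ⊤
  [3] ⊤
  [4] ⊤

no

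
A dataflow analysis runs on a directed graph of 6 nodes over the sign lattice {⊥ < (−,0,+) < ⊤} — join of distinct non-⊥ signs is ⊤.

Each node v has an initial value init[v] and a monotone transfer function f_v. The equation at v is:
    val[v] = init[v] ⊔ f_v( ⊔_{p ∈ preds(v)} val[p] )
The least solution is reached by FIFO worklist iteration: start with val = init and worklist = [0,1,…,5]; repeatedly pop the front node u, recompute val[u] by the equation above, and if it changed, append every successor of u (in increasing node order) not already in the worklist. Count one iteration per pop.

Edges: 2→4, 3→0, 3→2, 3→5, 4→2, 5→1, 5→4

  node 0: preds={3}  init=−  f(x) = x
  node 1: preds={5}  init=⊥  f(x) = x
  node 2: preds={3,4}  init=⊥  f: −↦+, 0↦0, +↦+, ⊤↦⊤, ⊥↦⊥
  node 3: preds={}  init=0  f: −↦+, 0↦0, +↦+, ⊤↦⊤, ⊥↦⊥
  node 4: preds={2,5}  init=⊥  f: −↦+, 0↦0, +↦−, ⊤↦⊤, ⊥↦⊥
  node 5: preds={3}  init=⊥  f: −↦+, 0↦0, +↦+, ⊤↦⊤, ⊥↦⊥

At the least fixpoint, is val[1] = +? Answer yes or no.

Iteration log — 9 steps:
  step 1. node 0  ⊔preds=0  new=⊤  old=−  +wl: 
  step 2. node 1  ⊔preds=⊥  new=⊥  stable
  step 3. node 2  ⊔preds=0  new=0  old=⊥  +wl: 
  step 4. node 3  ⊔preds=⊥  new=0  stable
  step 5. node 4  ⊔preds=0  new=0  old=⊥  +wl: 2
  step 6. node 5  ⊔preds=0  new=0  old=⊥  +wl: 1,4
  step 7. node 2  ⊔preds=0  new=0  stable
  step 8. node 1  ⊔preds=0  new=0  old=⊥  +wl: 
  step 9. node 4  ⊔preds=0  new=0  stable

Least fixpoint reached:
  node 0: ⊤
  node 1: 0
  node 2: 0
  node 3: 0
  node 4: 0
  node 5: 0

no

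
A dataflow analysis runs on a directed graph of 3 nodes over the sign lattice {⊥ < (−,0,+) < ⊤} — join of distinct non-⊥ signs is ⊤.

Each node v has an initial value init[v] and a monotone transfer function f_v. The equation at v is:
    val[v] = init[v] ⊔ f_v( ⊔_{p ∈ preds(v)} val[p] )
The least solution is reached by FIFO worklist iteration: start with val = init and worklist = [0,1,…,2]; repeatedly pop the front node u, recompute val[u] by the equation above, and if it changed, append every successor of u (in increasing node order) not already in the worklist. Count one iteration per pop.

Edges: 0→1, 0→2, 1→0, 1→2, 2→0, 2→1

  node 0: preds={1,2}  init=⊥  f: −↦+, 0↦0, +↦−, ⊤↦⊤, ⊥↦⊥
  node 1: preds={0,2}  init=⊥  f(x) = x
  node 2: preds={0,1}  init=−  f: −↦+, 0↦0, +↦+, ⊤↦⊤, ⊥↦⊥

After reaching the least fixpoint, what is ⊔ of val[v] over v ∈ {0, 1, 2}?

⊤

Trace (6 dequeues):
  [1] u=0 | in − | out + | prev ⊥ | push {}
  [2] u=1 | in ⊤ | out ⊤ | prev ⊥ | push {0}
  [3] u=2 | in ⊤ | out ⊤ | prev − | push {1}
  [4] u=0 | in ⊤ | out ⊤ | prev + | push {2}
  [5] u=1 | in ⊤ | out ⊤ | ==
  [6] u=2 | in ⊤ | out ⊤ | ==

Converged values:
  [0] ⊤
  [1] ⊤
  [2] ⊤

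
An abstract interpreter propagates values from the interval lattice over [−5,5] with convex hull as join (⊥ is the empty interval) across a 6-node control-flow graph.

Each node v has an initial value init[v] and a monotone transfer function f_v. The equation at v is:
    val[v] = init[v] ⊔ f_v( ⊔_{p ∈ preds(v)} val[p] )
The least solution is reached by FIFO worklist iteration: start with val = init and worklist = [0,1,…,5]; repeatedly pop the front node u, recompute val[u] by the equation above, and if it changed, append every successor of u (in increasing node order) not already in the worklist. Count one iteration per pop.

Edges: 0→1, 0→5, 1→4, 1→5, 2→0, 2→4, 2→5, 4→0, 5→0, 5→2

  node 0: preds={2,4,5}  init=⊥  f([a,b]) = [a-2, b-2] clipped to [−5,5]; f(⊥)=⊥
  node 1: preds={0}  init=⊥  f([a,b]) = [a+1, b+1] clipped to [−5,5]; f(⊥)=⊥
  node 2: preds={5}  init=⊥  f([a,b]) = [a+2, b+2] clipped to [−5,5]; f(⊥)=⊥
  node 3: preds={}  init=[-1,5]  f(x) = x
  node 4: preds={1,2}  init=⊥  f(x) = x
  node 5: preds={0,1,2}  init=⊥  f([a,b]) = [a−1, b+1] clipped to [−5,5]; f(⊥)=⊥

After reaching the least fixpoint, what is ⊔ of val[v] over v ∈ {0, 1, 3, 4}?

[-1,5]

Iteration log — 6 steps:
  step 1. node 0  ⊔preds=⊥  new=⊥  stable
  step 2. node 1  ⊔preds=⊥  new=⊥  stable
  step 3. node 2  ⊔preds=⊥  new=⊥  stable
  step 4. node 3  ⊔preds=⊥  new=[-1,5]  stable
  step 5. node 4  ⊔preds=⊥  new=⊥  stable
  step 6. node 5  ⊔preds=⊥  new=⊥  stable

Least fixpoint reached:
  node 0: ⊥
  node 1: ⊥
  node 2: ⊥
  node 3: [-1,5]
  node 4: ⊥
  node 5: ⊥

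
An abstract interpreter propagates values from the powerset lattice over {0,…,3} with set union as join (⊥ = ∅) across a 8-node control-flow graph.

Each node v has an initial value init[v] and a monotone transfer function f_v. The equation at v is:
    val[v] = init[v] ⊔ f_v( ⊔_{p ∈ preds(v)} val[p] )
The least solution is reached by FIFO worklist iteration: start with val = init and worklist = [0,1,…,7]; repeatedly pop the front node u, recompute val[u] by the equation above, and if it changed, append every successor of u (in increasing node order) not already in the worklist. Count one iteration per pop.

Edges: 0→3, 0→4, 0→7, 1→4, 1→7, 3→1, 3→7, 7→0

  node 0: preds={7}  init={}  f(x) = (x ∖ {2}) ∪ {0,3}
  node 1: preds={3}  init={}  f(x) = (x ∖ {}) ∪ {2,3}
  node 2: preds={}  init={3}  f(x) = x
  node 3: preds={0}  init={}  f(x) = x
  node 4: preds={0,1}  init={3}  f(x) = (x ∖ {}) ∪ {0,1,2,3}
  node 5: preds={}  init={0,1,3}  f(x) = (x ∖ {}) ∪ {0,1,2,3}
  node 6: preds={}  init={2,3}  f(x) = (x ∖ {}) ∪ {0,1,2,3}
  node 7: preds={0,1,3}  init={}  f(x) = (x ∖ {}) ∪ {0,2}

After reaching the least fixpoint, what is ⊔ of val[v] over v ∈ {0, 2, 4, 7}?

Trace (12 dequeues):
  [1] u=0 | in {} | out {0,3} | prev {} | push {}
  [2] u=1 | in {} | out {2,3} | prev {} | push {}
  [3] u=2 | in {} | out {3} | ==
  [4] u=3 | in {0,3} | out {0,3} | prev {} | push {1}
  [5] u=4 | in {0,2,3} | out {0,1,2,3} | prev {3} | push {}
  [6] u=5 | in {} | out {0,1,2,3} | prev {0,1,3} | push {}
  [7] u=6 | in {} | out {0,1,2,3} | prev {2,3} | push {}
  [8] u=7 | in {0,2,3} | out {0,2,3} | prev {} | push {0}
  [9] u=1 | in {0,3} | out {0,2,3} | prev {2,3} | push {4,7}
  [10] u=0 | in {0,2,3} | out {0,3} | ==
  [11] u=4 | in {0,2,3} | out {0,1,2,3} | ==
  [12] u=7 | in {0,2,3} | out {0,2,3} | ==

Converged values:
  [0] {0,3}
  [1] {0,2,3}
  [2] {3}
  [3] {0,3}
  [4] {0,1,2,3}
  [5] {0,1,2,3}
  [6] {0,1,2,3}
  [7] {0,2,3}

{0,1,2,3}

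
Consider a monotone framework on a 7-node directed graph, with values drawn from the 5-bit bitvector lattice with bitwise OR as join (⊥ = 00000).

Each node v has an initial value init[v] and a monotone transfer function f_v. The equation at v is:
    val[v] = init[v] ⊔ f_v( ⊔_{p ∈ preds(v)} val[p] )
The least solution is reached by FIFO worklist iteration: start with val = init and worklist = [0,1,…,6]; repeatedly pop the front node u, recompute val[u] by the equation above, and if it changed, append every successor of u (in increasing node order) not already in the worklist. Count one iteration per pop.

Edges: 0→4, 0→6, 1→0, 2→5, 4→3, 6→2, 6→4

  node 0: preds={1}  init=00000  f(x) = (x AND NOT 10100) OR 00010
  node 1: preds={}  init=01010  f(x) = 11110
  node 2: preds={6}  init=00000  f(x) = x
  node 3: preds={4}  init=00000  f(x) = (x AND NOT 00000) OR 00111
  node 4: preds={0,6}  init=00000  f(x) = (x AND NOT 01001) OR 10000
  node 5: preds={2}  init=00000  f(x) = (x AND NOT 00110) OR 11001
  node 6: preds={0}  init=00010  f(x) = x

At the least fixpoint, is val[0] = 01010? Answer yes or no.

yes

Trace (12 dequeues):
  [1] u=0 | in 01010 | out 01010 | prev 00000 | push {}
  [2] u=1 | in 00000 | out 11110 | prev 01010 | push {0}
  [3] u=2 | in 00010 | out 00010 | prev 00000 | push {}
  [4] u=3 | in 00000 | out 00111 | prev 00000 | push {}
  [5] u=4 | in 01010 | out 10010 | prev 00000 | push {3}
  [6] u=5 | in 00010 | out 11001 | prev 00000 | push {}
  [7] u=6 | in 01010 | out 01010 | prev 00010 | push {2,4}
  [8] u=0 | in 11110 | out 01010 | ==
  [9] u=3 | in 10010 | out 10111 | prev 00111 | push {}
  [10] u=2 | in 01010 | out 01010 | prev 00010 | push {5}
  [11] u=4 | in 01010 | out 10010 | ==
  [12] u=5 | in 01010 | out 11001 | ==

Converged values:
  [0] 01010
  [1] 11110
  [2] 01010
  [3] 10111
  [4] 10010
  [5] 11001
  [6] 01010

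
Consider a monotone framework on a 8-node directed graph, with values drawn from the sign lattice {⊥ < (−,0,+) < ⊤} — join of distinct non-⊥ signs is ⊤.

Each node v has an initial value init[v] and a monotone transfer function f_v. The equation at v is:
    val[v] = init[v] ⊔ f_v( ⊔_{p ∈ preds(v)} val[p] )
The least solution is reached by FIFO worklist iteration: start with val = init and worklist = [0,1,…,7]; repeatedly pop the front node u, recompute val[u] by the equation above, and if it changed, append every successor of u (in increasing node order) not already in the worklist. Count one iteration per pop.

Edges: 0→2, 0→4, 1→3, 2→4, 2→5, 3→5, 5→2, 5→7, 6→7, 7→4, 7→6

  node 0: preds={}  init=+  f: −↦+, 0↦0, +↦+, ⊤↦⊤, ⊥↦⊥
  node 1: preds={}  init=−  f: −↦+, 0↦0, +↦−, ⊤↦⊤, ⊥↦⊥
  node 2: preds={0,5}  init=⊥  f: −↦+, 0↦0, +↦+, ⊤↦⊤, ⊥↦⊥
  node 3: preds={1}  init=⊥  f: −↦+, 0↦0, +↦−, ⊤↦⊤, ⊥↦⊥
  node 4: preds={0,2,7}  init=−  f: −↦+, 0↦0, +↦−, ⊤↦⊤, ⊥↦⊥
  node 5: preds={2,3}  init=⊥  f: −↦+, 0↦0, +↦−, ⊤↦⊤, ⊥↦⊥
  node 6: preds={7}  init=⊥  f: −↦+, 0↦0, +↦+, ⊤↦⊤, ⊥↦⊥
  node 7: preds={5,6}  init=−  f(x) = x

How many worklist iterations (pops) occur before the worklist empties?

Iteration log — 14 steps:
  step 1. node 0  ⊔preds=⊥  new=+  stable
  step 2. node 1  ⊔preds=⊥  new=−  stable
  step 3. node 2  ⊔preds=+  new=+  old=⊥  +wl: 
  step 4. node 3  ⊔preds=−  new=+  old=⊥  +wl: 
  step 5. node 4  ⊔preds=⊤  new=⊤  old=−  +wl: 
  step 6. node 5  ⊔preds=+  new=−  old=⊥  +wl: 2
  step 7. node 6  ⊔preds=−  new=+  old=⊥  +wl: 
  step 8. node 7  ⊔preds=⊤  new=⊤  old=−  +wl: 4,6
  step 9. node 2  ⊔preds=⊤  new=⊤  old=+  +wl: 5
  step 10. node 4  ⊔preds=⊤  new=⊤  stable
  step 11. node 6  ⊔preds=⊤  new=⊤  old=+  +wl: 7
  step 12. node 5  ⊔preds=⊤  new=⊤  old=−  +wl: 2
  step 13. node 7  ⊔preds=⊤  new=⊤  stable
  step 14. node 2  ⊔preds=⊤  new=⊤  stable

Least fixpoint reached:
  node 0: +
  node 1: −
  node 2: ⊤
  node 3: +
  node 4: ⊤
  node 5: ⊤
  node 6: ⊤
  node 7: ⊤

14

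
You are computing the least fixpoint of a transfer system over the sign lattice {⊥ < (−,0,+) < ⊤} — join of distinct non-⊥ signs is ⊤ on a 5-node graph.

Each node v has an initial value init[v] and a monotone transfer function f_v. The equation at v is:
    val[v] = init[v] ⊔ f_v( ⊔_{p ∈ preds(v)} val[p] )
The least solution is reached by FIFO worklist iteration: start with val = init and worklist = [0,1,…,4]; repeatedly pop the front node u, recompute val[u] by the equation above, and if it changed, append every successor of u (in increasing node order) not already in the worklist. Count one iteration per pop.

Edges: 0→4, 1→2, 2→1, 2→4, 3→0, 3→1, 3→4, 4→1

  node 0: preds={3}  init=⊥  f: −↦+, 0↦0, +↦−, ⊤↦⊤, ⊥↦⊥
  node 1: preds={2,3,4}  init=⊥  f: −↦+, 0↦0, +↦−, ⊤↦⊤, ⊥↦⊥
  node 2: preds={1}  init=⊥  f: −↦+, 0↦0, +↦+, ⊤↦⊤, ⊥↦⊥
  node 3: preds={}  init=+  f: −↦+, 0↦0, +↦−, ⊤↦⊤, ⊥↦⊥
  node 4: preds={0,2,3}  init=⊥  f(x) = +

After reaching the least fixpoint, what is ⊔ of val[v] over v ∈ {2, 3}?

Worklist (6 pops):
  #1 pop 0: in=+ → − (was ⊥); enqueue []
  #2 pop 1: in=+ → − (was ⊥); enqueue []
  #3 pop 2: in=− → + (was ⊥); enqueue [1]
  #4 pop 3: in=⊥ → + (no change)
  #5 pop 4: in=⊤ → + (was ⊥); enqueue []
  #6 pop 1: in=+ → − (no change)

Fixpoint:
  val[0] = −
  val[1] = −
  val[2] = +
  val[3] = +
  val[4] = +

+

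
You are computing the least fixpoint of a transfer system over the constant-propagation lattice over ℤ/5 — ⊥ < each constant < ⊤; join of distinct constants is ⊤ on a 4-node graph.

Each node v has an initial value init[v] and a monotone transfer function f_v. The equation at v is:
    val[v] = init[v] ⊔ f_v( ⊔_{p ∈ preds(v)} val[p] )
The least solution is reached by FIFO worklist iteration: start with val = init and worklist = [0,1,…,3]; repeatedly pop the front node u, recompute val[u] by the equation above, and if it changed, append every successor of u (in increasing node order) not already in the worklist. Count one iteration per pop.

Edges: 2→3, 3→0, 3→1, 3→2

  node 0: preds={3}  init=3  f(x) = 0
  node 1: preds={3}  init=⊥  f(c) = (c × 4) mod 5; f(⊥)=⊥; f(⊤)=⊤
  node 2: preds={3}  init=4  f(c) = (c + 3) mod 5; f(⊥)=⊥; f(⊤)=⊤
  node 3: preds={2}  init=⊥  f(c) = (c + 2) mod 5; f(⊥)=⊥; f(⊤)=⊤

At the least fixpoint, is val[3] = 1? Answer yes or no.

yes

Iteration log — 7 steps:
  step 1. node 0  ⊔preds=⊥  new=⊤  old=3  +wl: 
  step 2. node 1  ⊔preds=⊥  new=⊥  stable
  step 3. node 2  ⊔preds=⊥  new=4  stable
  step 4. node 3  ⊔preds=4  new=1  old=⊥  +wl: 0,1,2
  step 5. node 0  ⊔preds=1  new=⊤  stable
  step 6. node 1  ⊔preds=1  new=4  old=⊥  +wl: 
  step 7. node 2  ⊔preds=1  new=4  stable

Least fixpoint reached:
  node 0: ⊤
  node 1: 4
  node 2: 4
  node 3: 1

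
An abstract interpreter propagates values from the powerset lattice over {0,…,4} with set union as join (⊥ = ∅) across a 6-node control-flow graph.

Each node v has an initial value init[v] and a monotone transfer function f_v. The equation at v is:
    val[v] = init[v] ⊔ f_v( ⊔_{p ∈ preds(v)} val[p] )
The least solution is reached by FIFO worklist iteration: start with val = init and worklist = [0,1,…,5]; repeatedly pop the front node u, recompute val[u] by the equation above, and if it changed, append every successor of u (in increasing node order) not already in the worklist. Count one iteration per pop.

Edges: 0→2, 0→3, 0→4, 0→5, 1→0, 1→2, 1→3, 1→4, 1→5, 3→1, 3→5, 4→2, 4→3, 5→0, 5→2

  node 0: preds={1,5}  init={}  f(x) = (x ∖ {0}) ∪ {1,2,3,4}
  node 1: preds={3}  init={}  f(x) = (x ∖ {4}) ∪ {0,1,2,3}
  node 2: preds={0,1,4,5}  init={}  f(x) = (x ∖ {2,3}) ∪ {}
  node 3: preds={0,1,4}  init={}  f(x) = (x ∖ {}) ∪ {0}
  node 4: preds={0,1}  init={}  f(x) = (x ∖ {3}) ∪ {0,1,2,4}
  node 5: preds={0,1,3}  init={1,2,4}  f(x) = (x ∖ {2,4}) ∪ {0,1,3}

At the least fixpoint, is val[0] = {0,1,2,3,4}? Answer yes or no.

no

Iteration log — 10 steps:
  step 1. node 0  ⊔preds={1,2,4}  new={1,2,3,4}  old={}  +wl: 
  step 2. node 1  ⊔preds={}  new={0,1,2,3}  old={}  +wl: 0
  step 3. node 2  ⊔preds={0,1,2,3,4}  new={0,1,4}  old={}  +wl: 
  step 4. node 3  ⊔preds={0,1,2,3,4}  new={0,1,2,3,4}  old={}  +wl: 1
  step 5. node 4  ⊔preds={0,1,2,3,4}  new={0,1,2,4}  old={}  +wl: 2,3
  step 6. node 5  ⊔preds={0,1,2,3,4}  new={0,1,2,3,4}  old={1,2,4}  +wl: 
  step 7. node 0  ⊔preds={0,1,2,3,4}  new={1,2,3,4}  stable
  step 8. node 1  ⊔preds={0,1,2,3,4}  new={0,1,2,3}  stable
  step 9. node 2  ⊔preds={0,1,2,3,4}  new={0,1,4}  stable
  step 10. node 3  ⊔preds={0,1,2,3,4}  new={0,1,2,3,4}  stable

Least fixpoint reached:
  node 0: {1,2,3,4}
  node 1: {0,1,2,3}
  node 2: {0,1,4}
  node 3: {0,1,2,3,4}
  node 4: {0,1,2,4}
  node 5: {0,1,2,3,4}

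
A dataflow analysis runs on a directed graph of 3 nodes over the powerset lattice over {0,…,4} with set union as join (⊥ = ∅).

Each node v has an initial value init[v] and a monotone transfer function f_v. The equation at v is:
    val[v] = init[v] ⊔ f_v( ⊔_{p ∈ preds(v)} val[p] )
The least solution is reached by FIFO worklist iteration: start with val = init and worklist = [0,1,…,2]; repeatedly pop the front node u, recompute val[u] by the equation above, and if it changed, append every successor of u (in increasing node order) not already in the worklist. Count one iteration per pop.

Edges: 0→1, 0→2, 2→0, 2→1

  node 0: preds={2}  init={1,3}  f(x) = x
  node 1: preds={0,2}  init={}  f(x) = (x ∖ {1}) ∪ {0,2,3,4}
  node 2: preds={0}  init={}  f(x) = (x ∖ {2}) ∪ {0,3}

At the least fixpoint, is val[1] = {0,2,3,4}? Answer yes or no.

Worklist (6 pops):
  #1 pop 0: in={} → {1,3} (no change)
  #2 pop 1: in={1,3} → {0,2,3,4} (was {}); enqueue []
  #3 pop 2: in={1,3} → {0,1,3} (was {}); enqueue [0,1]
  #4 pop 0: in={0,1,3} → {0,1,3} (was {1,3}); enqueue [2]
  #5 pop 1: in={0,1,3} → {0,2,3,4} (no change)
  #6 pop 2: in={0,1,3} → {0,1,3} (no change)

Fixpoint:
  val[0] = {0,1,3}
  val[1] = {0,2,3,4}
  val[2] = {0,1,3}

yes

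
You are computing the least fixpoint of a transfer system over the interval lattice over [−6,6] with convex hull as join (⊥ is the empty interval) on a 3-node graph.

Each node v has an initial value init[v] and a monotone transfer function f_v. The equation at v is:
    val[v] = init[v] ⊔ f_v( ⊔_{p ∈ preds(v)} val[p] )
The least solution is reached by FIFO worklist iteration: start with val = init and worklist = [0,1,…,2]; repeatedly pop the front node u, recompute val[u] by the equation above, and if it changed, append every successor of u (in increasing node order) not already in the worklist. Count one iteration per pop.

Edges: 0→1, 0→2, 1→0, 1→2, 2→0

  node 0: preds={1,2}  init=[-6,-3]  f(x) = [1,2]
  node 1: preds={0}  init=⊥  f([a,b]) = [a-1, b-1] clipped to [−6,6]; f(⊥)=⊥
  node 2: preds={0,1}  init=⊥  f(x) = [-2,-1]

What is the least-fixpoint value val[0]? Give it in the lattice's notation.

Trace (4 dequeues):
  [1] u=0 | in ⊥ | out [-6,2] | prev [-6,-3] | push {}
  [2] u=1 | in [-6,2] | out [-6,1] | prev ⊥ | push {0}
  [3] u=2 | in [-6,2] | out [-2,-1] | prev ⊥ | push {}
  [4] u=0 | in [-6,1] | out [-6,2] | ==

Converged values:
  [0] [-6,2]
  [1] [-6,1]
  [2] [-2,-1]

[-6,2]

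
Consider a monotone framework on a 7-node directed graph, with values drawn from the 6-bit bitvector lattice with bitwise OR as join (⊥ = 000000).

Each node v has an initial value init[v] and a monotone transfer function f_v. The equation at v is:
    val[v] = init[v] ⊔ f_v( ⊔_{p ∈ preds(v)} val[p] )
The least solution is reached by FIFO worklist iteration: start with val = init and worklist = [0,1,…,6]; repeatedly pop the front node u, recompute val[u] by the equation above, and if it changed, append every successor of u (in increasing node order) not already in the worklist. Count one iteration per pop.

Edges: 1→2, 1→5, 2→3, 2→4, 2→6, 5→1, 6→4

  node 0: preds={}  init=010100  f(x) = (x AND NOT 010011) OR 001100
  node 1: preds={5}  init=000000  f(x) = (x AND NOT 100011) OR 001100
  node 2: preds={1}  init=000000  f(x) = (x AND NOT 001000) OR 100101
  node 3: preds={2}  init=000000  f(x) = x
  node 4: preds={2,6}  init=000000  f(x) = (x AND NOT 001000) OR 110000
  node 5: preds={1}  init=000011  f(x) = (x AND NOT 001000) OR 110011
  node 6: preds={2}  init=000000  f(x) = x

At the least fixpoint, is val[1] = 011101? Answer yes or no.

Iteration log — 15 steps:
  step 1. node 0  ⊔preds=000000  new=011100  old=010100  +wl: 
  step 2. node 1  ⊔preds=000011  new=001100  old=000000  +wl: 
  step 3. node 2  ⊔preds=001100  new=100101  old=000000  +wl: 
  step 4. node 3  ⊔preds=100101  new=100101  old=000000  +wl: 
  step 5. node 4  ⊔preds=100101  new=110101  old=000000  +wl: 
  step 6. node 5  ⊔preds=001100  new=110111  old=000011  +wl: 1
  step 7. node 6  ⊔preds=100101  new=100101  old=000000  +wl: 4
  step 8. node 1  ⊔preds=110111  new=011100  old=001100  +wl: 2,5
  step 9. node 4  ⊔preds=100101  new=110101  stable
  step 10. node 2  ⊔preds=011100  new=110101  old=100101  +wl: 3,4,6
  step 11. node 5  ⊔preds=011100  new=110111  stable
  step 12. node 3  ⊔preds=110101  new=110101  old=100101  +wl: 
  step 13. node 4  ⊔preds=110101  new=110101  stable
  step 14. node 6  ⊔preds=110101  new=110101  old=100101  +wl: 4
  step 15. node 4  ⊔preds=110101  new=110101  stable

Least fixpoint reached:
  node 0: 011100
  node 1: 011100
  node 2: 110101
  node 3: 110101
  node 4: 110101
  node 5: 110111
  node 6: 110101

no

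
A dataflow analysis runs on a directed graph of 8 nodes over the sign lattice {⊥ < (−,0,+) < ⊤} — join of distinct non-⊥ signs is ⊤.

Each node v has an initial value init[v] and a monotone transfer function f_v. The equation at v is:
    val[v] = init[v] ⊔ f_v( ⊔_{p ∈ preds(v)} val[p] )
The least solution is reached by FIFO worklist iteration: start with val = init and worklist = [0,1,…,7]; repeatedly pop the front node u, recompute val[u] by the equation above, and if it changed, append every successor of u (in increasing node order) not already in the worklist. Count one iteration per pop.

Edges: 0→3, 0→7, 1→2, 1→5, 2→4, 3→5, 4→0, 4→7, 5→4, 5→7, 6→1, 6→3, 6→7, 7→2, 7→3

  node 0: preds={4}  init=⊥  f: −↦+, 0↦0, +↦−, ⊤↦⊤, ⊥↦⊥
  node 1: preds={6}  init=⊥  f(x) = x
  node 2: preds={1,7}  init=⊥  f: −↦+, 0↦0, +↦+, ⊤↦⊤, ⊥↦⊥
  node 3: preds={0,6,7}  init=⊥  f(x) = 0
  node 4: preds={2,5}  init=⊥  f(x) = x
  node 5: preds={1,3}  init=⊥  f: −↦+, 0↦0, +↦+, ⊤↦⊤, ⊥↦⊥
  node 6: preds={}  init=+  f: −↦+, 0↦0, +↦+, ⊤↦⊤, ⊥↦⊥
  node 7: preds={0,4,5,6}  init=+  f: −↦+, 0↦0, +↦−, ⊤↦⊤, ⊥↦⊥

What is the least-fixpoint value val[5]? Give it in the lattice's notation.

⊤

Trace (17 dequeues):
  [1] u=0 | in ⊥ | out ⊥ | ==
  [2] u=1 | in + | out + | prev ⊥ | push {}
  [3] u=2 | in + | out + | prev ⊥ | push {}
  [4] u=3 | in + | out 0 | prev ⊥ | push {}
  [5] u=4 | in + | out + | prev ⊥ | push {0}
  [6] u=5 | in ⊤ | out ⊤ | prev ⊥ | push {4}
  [7] u=6 | in ⊥ | out + | ==
  [8] u=7 | in ⊤ | out ⊤ | prev + | push {2,3}
  [9] u=0 | in + | out − | prev ⊥ | push {7}
  [10] u=4 | in ⊤ | out ⊤ | prev + | push {0}
  [11] u=2 | in ⊤ | out ⊤ | prev + | push {4}
  [12] u=3 | in ⊤ | out 0 | ==
  [13] u=7 | in ⊤ | out ⊤ | ==
  [14] u=0 | in ⊤ | out ⊤ | prev − | push {3,7}
  [15] u=4 | in ⊤ | out ⊤ | ==
  [16] u=3 | in ⊤ | out 0 | ==
  [17] u=7 | in ⊤ | out ⊤ | ==

Converged values:
  [0] ⊤
  [1] +
  [2] ⊤
  [3] 0
  [4] ⊤
  [5] ⊤
  [6] +
  [7] ⊤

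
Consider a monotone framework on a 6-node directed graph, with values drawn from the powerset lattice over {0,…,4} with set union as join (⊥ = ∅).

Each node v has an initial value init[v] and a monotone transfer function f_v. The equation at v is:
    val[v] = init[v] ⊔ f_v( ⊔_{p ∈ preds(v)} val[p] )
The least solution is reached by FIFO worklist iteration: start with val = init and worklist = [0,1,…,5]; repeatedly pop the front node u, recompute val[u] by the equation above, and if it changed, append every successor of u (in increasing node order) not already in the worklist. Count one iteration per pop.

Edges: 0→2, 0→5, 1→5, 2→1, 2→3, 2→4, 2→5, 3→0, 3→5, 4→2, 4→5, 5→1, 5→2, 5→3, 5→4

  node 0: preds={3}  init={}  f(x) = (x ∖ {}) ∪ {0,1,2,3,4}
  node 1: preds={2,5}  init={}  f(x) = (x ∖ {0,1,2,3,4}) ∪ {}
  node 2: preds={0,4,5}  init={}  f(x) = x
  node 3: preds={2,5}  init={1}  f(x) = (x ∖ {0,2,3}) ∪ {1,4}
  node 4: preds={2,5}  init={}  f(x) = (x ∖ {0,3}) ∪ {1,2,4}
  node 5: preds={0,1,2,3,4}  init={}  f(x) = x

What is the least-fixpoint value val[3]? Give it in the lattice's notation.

Worklist (11 pops):
  #1 pop 0: in={1} → {0,1,2,3,4} (was {}); enqueue []
  #2 pop 1: in={} → {} (no change)
  #3 pop 2: in={0,1,2,3,4} → {0,1,2,3,4} (was {}); enqueue [1]
  #4 pop 3: in={0,1,2,3,4} → {1,4} (was {1}); enqueue [0]
  #5 pop 4: in={0,1,2,3,4} → {1,2,4} (was {}); enqueue [2]
  #6 pop 5: in={0,1,2,3,4} → {0,1,2,3,4} (was {}); enqueue [3,4]
  #7 pop 1: in={0,1,2,3,4} → {} (no change)
  #8 pop 0: in={1,4} → {0,1,2,3,4} (no change)
  #9 pop 2: in={0,1,2,3,4} → {0,1,2,3,4} (no change)
  #10 pop 3: in={0,1,2,3,4} → {1,4} (no change)
  #11 pop 4: in={0,1,2,3,4} → {1,2,4} (no change)

Fixpoint:
  val[0] = {0,1,2,3,4}
  val[1] = {}
  val[2] = {0,1,2,3,4}
  val[3] = {1,4}
  val[4] = {1,2,4}
  val[5] = {0,1,2,3,4}

{1,4}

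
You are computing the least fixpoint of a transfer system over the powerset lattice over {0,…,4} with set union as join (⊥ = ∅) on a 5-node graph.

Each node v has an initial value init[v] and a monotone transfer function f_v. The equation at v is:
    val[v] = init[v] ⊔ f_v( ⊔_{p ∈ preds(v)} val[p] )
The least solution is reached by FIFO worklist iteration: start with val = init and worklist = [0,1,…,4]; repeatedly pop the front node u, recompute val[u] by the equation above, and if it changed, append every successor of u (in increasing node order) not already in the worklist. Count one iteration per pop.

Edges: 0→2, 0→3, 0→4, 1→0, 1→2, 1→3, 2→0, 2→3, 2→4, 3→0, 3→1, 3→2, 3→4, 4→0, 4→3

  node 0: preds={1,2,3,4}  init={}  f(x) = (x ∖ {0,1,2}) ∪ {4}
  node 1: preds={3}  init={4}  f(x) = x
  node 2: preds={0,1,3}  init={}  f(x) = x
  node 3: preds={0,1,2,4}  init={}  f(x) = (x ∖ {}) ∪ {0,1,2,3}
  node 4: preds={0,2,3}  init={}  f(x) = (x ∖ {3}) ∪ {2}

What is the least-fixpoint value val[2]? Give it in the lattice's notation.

{0,1,2,3,4}

Worklist (11 pops):
  #1 pop 0: in={4} → {4} (was {}); enqueue []
  #2 pop 1: in={} → {4} (no change)
  #3 pop 2: in={4} → {4} (was {}); enqueue [0]
  #4 pop 3: in={4} → {0,1,2,3,4} (was {}); enqueue [1,2]
  #5 pop 4: in={0,1,2,3,4} → {0,1,2,4} (was {}); enqueue [3]
  #6 pop 0: in={0,1,2,3,4} → {3,4} (was {4}); enqueue [4]
  #7 pop 1: in={0,1,2,3,4} → {0,1,2,3,4} (was {4}); enqueue [0]
  #8 pop 2: in={0,1,2,3,4} → {0,1,2,3,4} (was {4}); enqueue []
  #9 pop 3: in={0,1,2,3,4} → {0,1,2,3,4} (no change)
  #10 pop 4: in={0,1,2,3,4} → {0,1,2,4} (no change)
  #11 pop 0: in={0,1,2,3,4} → {3,4} (no change)

Fixpoint:
  val[0] = {3,4}
  val[1] = {0,1,2,3,4}
  val[2] = {0,1,2,3,4}
  val[3] = {0,1,2,3,4}
  val[4] = {0,1,2,4}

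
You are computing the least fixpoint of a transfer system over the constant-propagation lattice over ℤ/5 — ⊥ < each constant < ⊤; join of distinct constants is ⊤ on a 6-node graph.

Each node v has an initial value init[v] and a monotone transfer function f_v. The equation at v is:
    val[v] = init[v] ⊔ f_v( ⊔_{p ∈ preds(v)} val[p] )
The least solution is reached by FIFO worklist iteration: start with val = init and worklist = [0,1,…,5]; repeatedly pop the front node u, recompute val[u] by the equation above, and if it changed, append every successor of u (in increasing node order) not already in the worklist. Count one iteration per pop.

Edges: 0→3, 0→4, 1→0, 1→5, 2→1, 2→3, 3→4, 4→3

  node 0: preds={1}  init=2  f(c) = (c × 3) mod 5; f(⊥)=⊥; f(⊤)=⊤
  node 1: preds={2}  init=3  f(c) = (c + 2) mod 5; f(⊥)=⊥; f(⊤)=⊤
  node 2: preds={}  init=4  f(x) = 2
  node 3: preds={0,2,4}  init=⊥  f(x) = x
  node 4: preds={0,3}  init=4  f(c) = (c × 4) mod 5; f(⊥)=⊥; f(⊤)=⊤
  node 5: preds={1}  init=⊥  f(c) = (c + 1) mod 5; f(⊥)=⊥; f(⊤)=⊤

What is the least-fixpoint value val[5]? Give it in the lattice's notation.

Worklist (9 pops):
  #1 pop 0: in=3 → ⊤ (was 2); enqueue []
  #2 pop 1: in=4 → ⊤ (was 3); enqueue [0]
  #3 pop 2: in=⊥ → ⊤ (was 4); enqueue [1]
  #4 pop 3: in=⊤ → ⊤ (was ⊥); enqueue []
  #5 pop 4: in=⊤ → ⊤ (was 4); enqueue [3]
  #6 pop 5: in=⊤ → ⊤ (was ⊥); enqueue []
  #7 pop 0: in=⊤ → ⊤ (no change)
  #8 pop 1: in=⊤ → ⊤ (no change)
  #9 pop 3: in=⊤ → ⊤ (no change)

Fixpoint:
  val[0] = ⊤
  val[1] = ⊤
  val[2] = ⊤
  val[3] = ⊤
  val[4] = ⊤
  val[5] = ⊤

⊤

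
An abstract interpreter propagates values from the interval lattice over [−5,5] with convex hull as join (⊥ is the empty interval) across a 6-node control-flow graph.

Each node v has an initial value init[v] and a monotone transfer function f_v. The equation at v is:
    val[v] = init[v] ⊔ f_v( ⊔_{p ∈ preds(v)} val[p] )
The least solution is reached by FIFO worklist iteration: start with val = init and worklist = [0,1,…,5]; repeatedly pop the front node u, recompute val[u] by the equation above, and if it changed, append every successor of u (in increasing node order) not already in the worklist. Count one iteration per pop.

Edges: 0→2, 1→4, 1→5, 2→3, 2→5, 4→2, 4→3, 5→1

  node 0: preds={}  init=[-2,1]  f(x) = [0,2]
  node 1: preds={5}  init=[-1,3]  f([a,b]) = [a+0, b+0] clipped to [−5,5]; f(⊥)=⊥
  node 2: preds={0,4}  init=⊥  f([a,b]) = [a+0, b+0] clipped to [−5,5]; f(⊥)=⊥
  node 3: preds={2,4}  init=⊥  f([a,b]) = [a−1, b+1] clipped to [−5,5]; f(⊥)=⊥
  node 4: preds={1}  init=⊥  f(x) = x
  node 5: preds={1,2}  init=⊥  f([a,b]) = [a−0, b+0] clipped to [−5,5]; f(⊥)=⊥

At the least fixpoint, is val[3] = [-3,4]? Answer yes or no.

yes

Worklist (13 pops):
  #1 pop 0: in=⊥ → [-2,2] (was [-2,1]); enqueue []
  #2 pop 1: in=⊥ → [-1,3] (no change)
  #3 pop 2: in=[-2,2] → [-2,2] (was ⊥); enqueue []
  #4 pop 3: in=[-2,2] → [-3,3] (was ⊥); enqueue []
  #5 pop 4: in=[-1,3] → [-1,3] (was ⊥); enqueue [2,3]
  #6 pop 5: in=[-2,3] → [-2,3] (was ⊥); enqueue [1]
  #7 pop 2: in=[-2,3] → [-2,3] (was [-2,2]); enqueue [5]
  #8 pop 3: in=[-2,3] → [-3,4] (was [-3,3]); enqueue []
  #9 pop 1: in=[-2,3] → [-2,3] (was [-1,3]); enqueue [4]
  #10 pop 5: in=[-2,3] → [-2,3] (no change)
  #11 pop 4: in=[-2,3] → [-2,3] (was [-1,3]); enqueue [2,3]
  #12 pop 2: in=[-2,3] → [-2,3] (no change)
  #13 pop 3: in=[-2,3] → [-3,4] (no change)

Fixpoint:
  val[0] = [-2,2]
  val[1] = [-2,3]
  val[2] = [-2,3]
  val[3] = [-3,4]
  val[4] = [-2,3]
  val[5] = [-2,3]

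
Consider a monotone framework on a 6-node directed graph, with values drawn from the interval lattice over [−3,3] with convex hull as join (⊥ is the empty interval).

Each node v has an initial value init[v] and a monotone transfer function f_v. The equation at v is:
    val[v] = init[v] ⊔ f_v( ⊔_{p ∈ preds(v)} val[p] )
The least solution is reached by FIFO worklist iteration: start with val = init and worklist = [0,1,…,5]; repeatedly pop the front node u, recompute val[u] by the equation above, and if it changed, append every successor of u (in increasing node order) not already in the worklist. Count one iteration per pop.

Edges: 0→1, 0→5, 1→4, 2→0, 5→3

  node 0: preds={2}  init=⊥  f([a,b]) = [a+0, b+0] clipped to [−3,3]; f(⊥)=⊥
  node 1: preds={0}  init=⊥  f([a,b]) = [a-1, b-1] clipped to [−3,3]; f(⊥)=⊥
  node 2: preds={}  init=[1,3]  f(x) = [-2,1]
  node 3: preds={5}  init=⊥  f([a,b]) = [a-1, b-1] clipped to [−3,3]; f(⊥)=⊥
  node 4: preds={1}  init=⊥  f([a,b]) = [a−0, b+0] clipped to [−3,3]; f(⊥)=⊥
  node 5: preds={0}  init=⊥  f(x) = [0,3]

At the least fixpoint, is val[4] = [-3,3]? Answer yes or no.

Trace (11 dequeues):
  [1] u=0 | in [1,3] | out [1,3] | prev ⊥ | push {}
  [2] u=1 | in [1,3] | out [0,2] | prev ⊥ | push {}
  [3] u=2 | in ⊥ | out [-2,3] | prev [1,3] | push {0}
  [4] u=3 | in ⊥ | out ⊥ | ==
  [5] u=4 | in [0,2] | out [0,2] | prev ⊥ | push {}
  [6] u=5 | in [1,3] | out [0,3] | prev ⊥ | push {3}
  [7] u=0 | in [-2,3] | out [-2,3] | prev [1,3] | push {1,5}
  [8] u=3 | in [0,3] | out [-1,2] | prev ⊥ | push {}
  [9] u=1 | in [-2,3] | out [-3,2] | prev [0,2] | push {4}
  [10] u=5 | in [-2,3] | out [0,3] | ==
  [11] u=4 | in [-3,2] | out [-3,2] | prev [0,2] | push {}

Converged values:
  [0] [-2,3]
  [1] [-3,2]
  [2] [-2,3]
  [3] [-1,2]
  [4] [-3,2]
  [5] [0,3]

no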